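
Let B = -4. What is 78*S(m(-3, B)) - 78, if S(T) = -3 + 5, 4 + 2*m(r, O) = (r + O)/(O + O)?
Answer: 78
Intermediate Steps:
m(r, O) = -2 + (O + r)/(4*O) (m(r, O) = -2 + ((r + O)/(O + O))/2 = -2 + ((O + r)/((2*O)))/2 = -2 + ((O + r)*(1/(2*O)))/2 = -2 + ((O + r)/(2*O))/2 = -2 + (O + r)/(4*O))
S(T) = 2
78*S(m(-3, B)) - 78 = 78*2 - 78 = 156 - 78 = 78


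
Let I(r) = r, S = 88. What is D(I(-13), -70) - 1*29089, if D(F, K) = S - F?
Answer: -28988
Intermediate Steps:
D(F, K) = 88 - F
D(I(-13), -70) - 1*29089 = (88 - 1*(-13)) - 1*29089 = (88 + 13) - 29089 = 101 - 29089 = -28988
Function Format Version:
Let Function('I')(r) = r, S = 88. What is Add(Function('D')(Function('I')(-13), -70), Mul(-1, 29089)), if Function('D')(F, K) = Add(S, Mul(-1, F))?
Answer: -28988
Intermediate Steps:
Function('D')(F, K) = Add(88, Mul(-1, F))
Add(Function('D')(Function('I')(-13), -70), Mul(-1, 29089)) = Add(Add(88, Mul(-1, -13)), Mul(-1, 29089)) = Add(Add(88, 13), -29089) = Add(101, -29089) = -28988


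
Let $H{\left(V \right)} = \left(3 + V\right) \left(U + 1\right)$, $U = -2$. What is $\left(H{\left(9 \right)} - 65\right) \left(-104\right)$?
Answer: $8008$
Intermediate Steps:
$H{\left(V \right)} = -3 - V$ ($H{\left(V \right)} = \left(3 + V\right) \left(-2 + 1\right) = \left(3 + V\right) \left(-1\right) = -3 - V$)
$\left(H{\left(9 \right)} - 65\right) \left(-104\right) = \left(\left(-3 - 9\right) - 65\right) \left(-104\right) = \left(-12 - 65\right) \left(-104\right) = \left(-77\right) \left(-104\right) = 8008$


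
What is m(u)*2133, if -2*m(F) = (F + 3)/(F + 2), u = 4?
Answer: -4977/4 ≈ -1244.3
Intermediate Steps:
m(F) = -(3 + F)/(2*(2 + F)) (m(F) = -(F + 3)/(2*(F + 2)) = -(3 + F)/(2*(2 + F)))
m(u)*2133 = ((-3 - 1*4)/(2*(2 + 4)))*2133 = ((1/2)*(-3 - 4)/6)*2133 = ((1/2)*(1/6)*(-7))*2133 = -7/12*2133 = -4977/4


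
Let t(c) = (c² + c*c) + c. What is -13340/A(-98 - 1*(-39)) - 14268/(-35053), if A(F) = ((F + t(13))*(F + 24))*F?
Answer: 406785581/1056812897 ≈ 0.38492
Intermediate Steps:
t(c) = c + 2*c² (t(c) = (c² + c²) + c = 2*c² + c = c + 2*c²)
A(F) = F*(24 + F)*(351 + F) (A(F) = ((F + 13*(1 + 2*13))*(F + 24))*F = ((F + 13*(1 + 26))*(24 + F))*F = ((F + 13*27)*(24 + F))*F = ((F + 351)*(24 + F))*F = ((351 + F)*(24 + F))*F = ((24 + F)*(351 + F))*F = F*(24 + F)*(351 + F))
-13340/A(-98 - 1*(-39)) - 14268/(-35053) = -13340*1/((-98 - 1*(-39))*(8424 + (-98 - 1*(-39))² + 375*(-98 - 1*(-39)))) - 14268/(-35053) = -13340*1/((-98 + 39)*(8424 + (-98 + 39)² + 375*(-98 + 39))) - 14268*(-1/35053) = -13340*(-1/(59*(8424 + (-59)² + 375*(-59)))) + 14268/35053 = -13340*(-1/(59*(8424 + 3481 - 22125))) + 14268/35053 = -13340/((-59*(-10220))) + 14268/35053 = -13340/602980 + 14268/35053 = -13340*1/602980 + 14268/35053 = -667/30149 + 14268/35053 = 406785581/1056812897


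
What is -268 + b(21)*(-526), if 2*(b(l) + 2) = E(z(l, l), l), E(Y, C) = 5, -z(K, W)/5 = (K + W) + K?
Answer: -531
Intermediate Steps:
z(K, W) = -10*K - 5*W (z(K, W) = -5*((K + W) + K) = -5*(W + 2*K) = -10*K - 5*W)
b(l) = 1/2 (b(l) = -2 + (1/2)*5 = -2 + 5/2 = 1/2)
-268 + b(21)*(-526) = -268 + (1/2)*(-526) = -268 - 263 = -531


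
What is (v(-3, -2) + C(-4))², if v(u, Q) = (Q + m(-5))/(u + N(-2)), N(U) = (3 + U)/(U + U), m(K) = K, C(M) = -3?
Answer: 121/169 ≈ 0.71598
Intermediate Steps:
N(U) = (3 + U)/(2*U) (N(U) = (3 + U)/((2*U)) = (3 + U)*(1/(2*U)) = (3 + U)/(2*U))
v(u, Q) = (-5 + Q)/(-¼ + u) (v(u, Q) = (Q - 5)/(u + (½)*(3 - 2)/(-2)) = (-5 + Q)/(u + (½)*(-½)*1) = (-5 + Q)/(u - ¼) = (-5 + Q)/(-¼ + u))
(v(-3, -2) + C(-4))² = (4*(-5 - 2)/(-1 + 4*(-3)) - 3)² = (4*(-7)/(-1 - 12) - 3)² = (4*(-7)/(-13) - 3)² = (4*(-1/13)*(-7) - 3)² = (28/13 - 3)² = (-11/13)² = 121/169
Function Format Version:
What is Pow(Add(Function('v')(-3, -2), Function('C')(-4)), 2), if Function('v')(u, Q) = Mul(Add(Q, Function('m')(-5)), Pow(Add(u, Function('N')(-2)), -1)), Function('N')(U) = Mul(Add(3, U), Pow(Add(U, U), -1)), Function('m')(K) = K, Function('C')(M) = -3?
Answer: Rational(121, 169) ≈ 0.71598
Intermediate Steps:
Function('N')(U) = Mul(Rational(1, 2), Pow(U, -1), Add(3, U)) (Function('N')(U) = Mul(Add(3, U), Pow(Mul(2, U), -1)) = Mul(Add(3, U), Mul(Rational(1, 2), Pow(U, -1))) = Mul(Rational(1, 2), Pow(U, -1), Add(3, U)))
Function('v')(u, Q) = Mul(Pow(Add(Rational(-1, 4), u), -1), Add(-5, Q)) (Function('v')(u, Q) = Mul(Add(Q, -5), Pow(Add(u, Mul(Rational(1, 2), Pow(-2, -1), Add(3, -2))), -1)) = Mul(Add(-5, Q), Pow(Add(u, Mul(Rational(1, 2), Rational(-1, 2), 1)), -1)) = Mul(Add(-5, Q), Pow(Add(u, Rational(-1, 4)), -1)) = Mul(Add(-5, Q), Pow(Add(Rational(-1, 4), u), -1)) = Mul(Pow(Add(Rational(-1, 4), u), -1), Add(-5, Q)))
Pow(Add(Function('v')(-3, -2), Function('C')(-4)), 2) = Pow(Add(Mul(4, Pow(Add(-1, Mul(4, -3)), -1), Add(-5, -2)), -3), 2) = Pow(Add(Mul(4, Pow(Add(-1, -12), -1), -7), -3), 2) = Pow(Add(Mul(4, Pow(-13, -1), -7), -3), 2) = Pow(Add(Mul(4, Rational(-1, 13), -7), -3), 2) = Pow(Add(Rational(28, 13), -3), 2) = Pow(Rational(-11, 13), 2) = Rational(121, 169)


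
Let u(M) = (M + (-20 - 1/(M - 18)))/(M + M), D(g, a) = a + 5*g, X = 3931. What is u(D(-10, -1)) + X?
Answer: 13835638/3519 ≈ 3931.7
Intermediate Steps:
u(M) = (-20 + M - 1/(-18 + M))/(2*M) (u(M) = (M + (-20 - 1/(-18 + M)))/((2*M)) = (-20 + M - 1/(-18 + M))*(1/(2*M)) = (-20 + M - 1/(-18 + M))/(2*M))
u(D(-10, -1)) + X = (359 + (-1 + 5*(-10))**2 - 38*(-1 + 5*(-10)))/(2*(-1 + 5*(-10))*(-18 + (-1 + 5*(-10)))) + 3931 = (359 + (-1 - 50)**2 - 38*(-1 - 50))/(2*(-1 - 50)*(-18 + (-1 - 50))) + 3931 = (1/2)*(359 + (-51)**2 - 38*(-51))/(-51*(-18 - 51)) + 3931 = (1/2)*(-1/51)*(359 + 2601 + 1938)/(-69) + 3931 = (1/2)*(-1/51)*(-1/69)*4898 + 3931 = 2449/3519 + 3931 = 13835638/3519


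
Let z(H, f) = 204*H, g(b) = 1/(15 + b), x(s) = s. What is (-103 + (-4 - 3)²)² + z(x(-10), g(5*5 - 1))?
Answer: 876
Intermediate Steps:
(-103 + (-4 - 3)²)² + z(x(-10), g(5*5 - 1)) = (-103 + (-4 - 3)²)² + 204*(-10) = (-103 + (-7)²)² - 2040 = (-103 + 49)² - 2040 = (-54)² - 2040 = 2916 - 2040 = 876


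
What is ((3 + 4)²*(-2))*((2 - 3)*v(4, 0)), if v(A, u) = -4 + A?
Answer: 0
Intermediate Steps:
((3 + 4)²*(-2))*((2 - 3)*v(4, 0)) = ((3 + 4)²*(-2))*((2 - 3)*(-4 + 4)) = (7²*(-2))*(-1*0) = (49*(-2))*0 = -98*0 = 0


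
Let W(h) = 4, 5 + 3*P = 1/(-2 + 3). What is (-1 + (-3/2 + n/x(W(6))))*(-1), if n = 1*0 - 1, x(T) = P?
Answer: 7/4 ≈ 1.7500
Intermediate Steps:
P = -4/3 (P = -5/3 + 1/(3*(-2 + 3)) = -5/3 + (1/3)/1 = -5/3 + (1/3)*1 = -5/3 + 1/3 = -4/3 ≈ -1.3333)
x(T) = -4/3
n = -1 (n = 0 - 1 = -1)
(-1 + (-3/2 + n/x(W(6))))*(-1) = (-1 + (-3/2 - 1/(-4/3)))*(-1) = (-1 + (-3*1/2 - 1*(-3/4)))*(-1) = (-1 + (-3/2 + 3/4))*(-1) = (-1 - 3/4)*(-1) = -7/4*(-1) = 7/4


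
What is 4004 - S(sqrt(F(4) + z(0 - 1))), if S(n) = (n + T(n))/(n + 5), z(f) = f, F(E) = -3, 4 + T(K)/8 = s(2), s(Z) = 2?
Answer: 116192/29 - 42*I/29 ≈ 4006.6 - 1.4483*I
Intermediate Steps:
T(K) = -16 (T(K) = -32 + 8*2 = -32 + 16 = -16)
S(n) = (-16 + n)/(5 + n) (S(n) = (n - 16)/(n + 5) = (-16 + n)/(5 + n))
4004 - S(sqrt(F(4) + z(0 - 1))) = 4004 - (-16 + sqrt(-3 + (0 - 1)))/(5 + sqrt(-3 + (0 - 1))) = 4004 - (-16 + sqrt(-3 - 1))/(5 + sqrt(-3 - 1)) = 4004 - (-16 + sqrt(-4))/(5 + sqrt(-4)) = 4004 - (-16 + 2*I)/(5 + 2*I) = 4004 - (5 - 2*I)/29*(-16 + 2*I) = 4004 - (-16 + 2*I)*(5 - 2*I)/29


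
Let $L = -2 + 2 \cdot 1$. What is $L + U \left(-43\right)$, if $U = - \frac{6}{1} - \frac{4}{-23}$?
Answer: $\frac{5762}{23} \approx 250.52$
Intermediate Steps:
$L = 0$ ($L = -2 + 2 = 0$)
$U = - \frac{134}{23}$ ($U = \left(-6\right) 1 - - \frac{4}{23} = -6 + \frac{4}{23} = - \frac{134}{23} \approx -5.8261$)
$L + U \left(-43\right) = 0 - - \frac{5762}{23} = 0 + \frac{5762}{23} = \frac{5762}{23}$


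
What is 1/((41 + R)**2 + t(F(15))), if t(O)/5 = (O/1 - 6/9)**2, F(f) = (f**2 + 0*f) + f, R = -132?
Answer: 9/2652149 ≈ 3.3935e-6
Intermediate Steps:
F(f) = f + f**2 (F(f) = (f**2 + 0) + f = f**2 + f = f + f**2)
t(O) = 5*(-2/3 + O)**2 (t(O) = 5*(O/1 - 6/9)**2 = 5*(O*1 - 6*1/9)**2 = 5*(O - 2/3)**2 = 5*(-2/3 + O)**2)
1/((41 + R)**2 + t(F(15))) = 1/((41 - 132)**2 + 5*(-2 + 3*(15*(1 + 15)))**2/9) = 1/((-91)**2 + 5*(-2 + 3*(15*16))**2/9) = 1/(8281 + 5*(-2 + 3*240)**2/9) = 1/(8281 + 5*(-2 + 720)**2/9) = 1/(8281 + (5/9)*718**2) = 1/(8281 + (5/9)*515524) = 1/(8281 + 2577620/9) = 1/(2652149/9) = 9/2652149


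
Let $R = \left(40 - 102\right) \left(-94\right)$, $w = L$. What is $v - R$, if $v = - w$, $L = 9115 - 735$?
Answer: $-14208$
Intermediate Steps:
$L = 8380$ ($L = 9115 - 735 = 8380$)
$w = 8380$
$v = -8380$ ($v = \left(-1\right) 8380 = -8380$)
$R = 5828$ ($R = \left(40 - 102\right) \left(-94\right) = \left(-62\right) \left(-94\right) = 5828$)
$v - R = -8380 - 5828 = -14208$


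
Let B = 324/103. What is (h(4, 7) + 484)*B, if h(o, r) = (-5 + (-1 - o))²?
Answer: 189216/103 ≈ 1837.0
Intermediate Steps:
B = 324/103 (B = 324*(1/103) = 324/103 ≈ 3.1456)
h(o, r) = (-6 - o)²
(h(4, 7) + 484)*B = ((6 + 4)² + 484)*(324/103) = (10² + 484)*(324/103) = (100 + 484)*(324/103) = 584*(324/103) = 189216/103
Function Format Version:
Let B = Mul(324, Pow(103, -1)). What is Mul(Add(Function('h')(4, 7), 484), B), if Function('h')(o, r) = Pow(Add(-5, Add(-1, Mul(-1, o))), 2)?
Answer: Rational(189216, 103) ≈ 1837.0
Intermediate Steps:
B = Rational(324, 103) (B = Mul(324, Rational(1, 103)) = Rational(324, 103) ≈ 3.1456)
Function('h')(o, r) = Pow(Add(-6, Mul(-1, o)), 2)
Mul(Add(Function('h')(4, 7), 484), B) = Mul(Add(Pow(Add(6, 4), 2), 484), Rational(324, 103)) = Mul(Add(Pow(10, 2), 484), Rational(324, 103)) = Mul(Add(100, 484), Rational(324, 103)) = Mul(584, Rational(324, 103)) = Rational(189216, 103)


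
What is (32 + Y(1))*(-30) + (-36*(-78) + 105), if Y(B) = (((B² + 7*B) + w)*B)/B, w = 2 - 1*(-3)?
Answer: 1563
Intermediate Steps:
w = 5 (w = 2 + 3 = 5)
Y(B) = 5 + B² + 7*B (Y(B) = (((B² + 7*B) + 5)*B)/B = ((5 + B² + 7*B)*B)/B = (B*(5 + B² + 7*B))/B = 5 + B² + 7*B)
(32 + Y(1))*(-30) + (-36*(-78) + 105) = (32 + (5 + 1² + 7*1))*(-30) + (-36*(-78) + 105) = (32 + (5 + 1 + 7))*(-30) + (2808 + 105) = (32 + 13)*(-30) + 2913 = 45*(-30) + 2913 = -1350 + 2913 = 1563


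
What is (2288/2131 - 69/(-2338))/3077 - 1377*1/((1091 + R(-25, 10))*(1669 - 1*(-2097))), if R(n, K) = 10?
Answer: 2857073507/108104995083467 ≈ 2.6429e-5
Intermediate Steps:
(2288/2131 - 69/(-2338))/3077 - 1377*1/((1091 + R(-25, 10))*(1669 - 1*(-2097))) = (2288/2131 - 69/(-2338))/3077 - 1377*1/((1091 + 10)*(1669 - 1*(-2097))) = (2288*(1/2131) - 69*(-1/2338))*(1/3077) - 1377*1/(1101*(1669 + 2097)) = (2288/2131 + 69/2338)*(1/3077) - 1377/(3766*1101) = (5496383/4982278)*(1/3077) - 1377/4146366 = 5496383/15330469406 - 1377*1/4146366 = 5496383/15330469406 - 459/1382122 = 2857073507/108104995083467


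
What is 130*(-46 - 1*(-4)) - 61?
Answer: -5521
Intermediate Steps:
130*(-46 - 1*(-4)) - 61 = 130*(-46 + 4) - 61 = 130*(-42) - 61 = -5460 - 61 = -5521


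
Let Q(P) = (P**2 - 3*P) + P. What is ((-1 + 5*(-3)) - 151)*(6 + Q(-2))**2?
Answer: -32732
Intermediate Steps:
Q(P) = P**2 - 2*P
((-1 + 5*(-3)) - 151)*(6 + Q(-2))**2 = ((-1 + 5*(-3)) - 151)*(6 - 2*(-2 - 2))**2 = ((-1 - 15) - 151)*(6 - 2*(-4))**2 = (-16 - 151)*(6 + 8)**2 = -167*14**2 = -167*196 = -32732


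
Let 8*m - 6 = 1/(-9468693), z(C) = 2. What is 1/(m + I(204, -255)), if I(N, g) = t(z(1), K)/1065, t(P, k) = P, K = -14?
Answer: 26891088120/20218815431 ≈ 1.3300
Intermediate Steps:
I(N, g) = 2/1065
m = 56812157/75749544 (m = 3/4 + (1/8)/(-9468693) = 3/4 + (1/8)*(-1/9468693) = 3/4 - 1/75749544 = 56812157/75749544 ≈ 0.75000)
1/(m + I(204, -255)) = 1/(56812157/75749544 + 2/1065) = 1/(20218815431/26891088120) = 26891088120/20218815431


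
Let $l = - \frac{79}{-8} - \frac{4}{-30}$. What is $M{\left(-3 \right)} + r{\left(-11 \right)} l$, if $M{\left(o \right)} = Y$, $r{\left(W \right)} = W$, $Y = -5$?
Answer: $- \frac{13811}{120} \approx -115.09$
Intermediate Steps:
$l = \frac{1201}{120}$ ($l = \left(-79\right) \left(- \frac{1}{8}\right) - - \frac{2}{15} = \frac{79}{8} + \frac{2}{15} = \frac{1201}{120} \approx 10.008$)
$M{\left(o \right)} = -5$
$M{\left(-3 \right)} + r{\left(-11 \right)} l = -5 - \frac{13211}{120} = - \frac{13811}{120}$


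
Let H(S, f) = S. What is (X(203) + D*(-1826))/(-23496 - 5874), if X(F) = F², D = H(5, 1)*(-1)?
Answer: -50339/29370 ≈ -1.7140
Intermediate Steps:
D = -5 (D = 5*(-1) = -5)
(X(203) + D*(-1826))/(-23496 - 5874) = (203² - 5*(-1826))/(-23496 - 5874) = (41209 + 9130)/(-29370) = 50339*(-1/29370) = -50339/29370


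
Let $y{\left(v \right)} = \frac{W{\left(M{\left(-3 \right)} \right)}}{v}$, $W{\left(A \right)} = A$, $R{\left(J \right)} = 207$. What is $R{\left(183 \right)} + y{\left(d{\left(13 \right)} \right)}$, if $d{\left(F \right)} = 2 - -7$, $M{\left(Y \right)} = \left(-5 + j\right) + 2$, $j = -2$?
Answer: $\frac{1858}{9} \approx 206.44$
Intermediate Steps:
$M{\left(Y \right)} = -5$ ($M{\left(Y \right)} = \left(-5 - 2\right) + 2 = -7 + 2 = -5$)
$d{\left(F \right)} = 9$ ($d{\left(F \right)} = 2 + 7 = 9$)
$y{\left(v \right)} = - \frac{5}{v}$
$R{\left(183 \right)} + y{\left(d{\left(13 \right)} \right)} = 207 - \frac{5}{9} = \frac{1858}{9}$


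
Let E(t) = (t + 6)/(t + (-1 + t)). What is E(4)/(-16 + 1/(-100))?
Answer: -1000/11207 ≈ -0.089230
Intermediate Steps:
E(t) = (6 + t)/(-1 + 2*t)
E(4)/(-16 + 1/(-100)) = ((6 + 4)/(-1 + 2*4))/(-16 + 1/(-100)) = (10/(-1 + 8))/(-16 - 1/100) = (10/7)/(-1601/100) = -100*10/11207 = -100/1601*10/7 = -1000/11207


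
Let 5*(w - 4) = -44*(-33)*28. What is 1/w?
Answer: 5/40676 ≈ 0.00012292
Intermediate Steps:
w = 40676/5 (w = 4 + (-44*(-33)*28)/5 = 4 + (1452*28)/5 = 4 + (⅕)*40656 = 4 + 40656/5 = 40676/5 ≈ 8135.2)
1/w = 1/(40676/5) = 5/40676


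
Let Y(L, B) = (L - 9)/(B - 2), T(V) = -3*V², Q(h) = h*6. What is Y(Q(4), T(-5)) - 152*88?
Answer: -1029967/77 ≈ -13376.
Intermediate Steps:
Q(h) = 6*h
Y(L, B) = (-9 + L)/(-2 + B)
Y(Q(4), T(-5)) - 152*88 = (-9 + 6*4)/(-2 - 3*(-5)²) - 152*88 = (-9 + 24)/(-2 - 3*25) - 13376 = 15/(-2 - 75) - 13376 = 15/(-77) - 13376 = -1/77*15 - 13376 = -15/77 - 13376 = -1029967/77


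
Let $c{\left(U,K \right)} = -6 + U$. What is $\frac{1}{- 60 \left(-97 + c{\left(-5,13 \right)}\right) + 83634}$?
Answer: $\frac{1}{90114} \approx 1.1097 \cdot 10^{-5}$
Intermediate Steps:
$\frac{1}{- 60 \left(-97 + c{\left(-5,13 \right)}\right) + 83634} = \frac{1}{- 60 \left(-97 - 11\right) + 83634} = \frac{1}{\left(-60\right) \left(-108\right) + 83634} = \frac{1}{6480 + 83634} = \frac{1}{90114}$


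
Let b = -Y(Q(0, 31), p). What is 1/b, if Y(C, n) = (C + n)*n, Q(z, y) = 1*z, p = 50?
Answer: -1/2500 ≈ -0.00040000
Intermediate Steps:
Q(z, y) = z
Y(C, n) = n*(C + n)
b = -2500 (b = -50*(0 + 50) = -50*50 = -1*2500 = -2500)
1/b = 1/(-2500) = -1/2500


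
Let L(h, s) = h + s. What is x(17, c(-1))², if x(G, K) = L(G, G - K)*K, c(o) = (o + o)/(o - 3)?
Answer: 4489/16 ≈ 280.56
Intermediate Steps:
c(o) = 2*o/(-3 + o) (c(o) = (2*o)/(-3 + o) = 2*o/(-3 + o))
x(G, K) = K*(-K + 2*G) (x(G, K) = (G + (G - K))*K = (-K + 2*G)*K = K*(-K + 2*G))
x(17, c(-1))² = ((2*(-1)/(-3 - 1))*(-2*(-1)/(-3 - 1) + 2*17))² = ((2*(-1)/(-4))*(-2*(-1)/(-4) + 34))² = ((2*(-1)*(-¼))*(-2*(-1)*(-1)/4 + 34))² = ((-1*½ + 34)/2)² = ((-½ + 34)/2)² = ((½)*(67/2))² = (67/4)² = 4489/16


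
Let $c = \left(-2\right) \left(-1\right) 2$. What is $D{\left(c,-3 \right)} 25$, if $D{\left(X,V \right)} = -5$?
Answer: $-125$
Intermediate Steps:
$c = 4$ ($c = 2 \cdot 2 = 4$)
$D{\left(c,-3 \right)} 25 = \left(-5\right) 25 = -125$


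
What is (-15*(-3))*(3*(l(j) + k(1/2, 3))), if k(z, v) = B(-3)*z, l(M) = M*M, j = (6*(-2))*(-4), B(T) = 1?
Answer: 622215/2 ≈ 3.1111e+5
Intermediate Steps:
j = 48 (j = -12*(-4) = 48)
l(M) = M²
k(z, v) = z (k(z, v) = 1*z = z)
(-15*(-3))*(3*(l(j) + k(1/2, 3))) = (-15*(-3))*(3*(48² + 1/2)) = 45*(3*(2304 + ½)) = 45*(3*(4609/2)) = 45*(13827/2) = 622215/2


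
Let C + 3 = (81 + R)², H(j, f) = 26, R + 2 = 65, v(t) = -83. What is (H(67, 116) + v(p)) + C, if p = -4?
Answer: 20676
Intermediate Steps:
R = 63 (R = -2 + 65 = 63)
C = 20733 (C = -3 + (81 + 63)² = -3 + 144² = -3 + 20736 = 20733)
(H(67, 116) + v(p)) + C = (26 - 83) + 20733 = -57 + 20733 = 20676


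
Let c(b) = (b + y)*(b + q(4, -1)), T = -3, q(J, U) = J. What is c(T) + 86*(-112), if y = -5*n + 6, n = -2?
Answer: -9619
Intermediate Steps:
y = 16 (y = -5*(-2) + 6 = 10 + 6 = 16)
c(b) = (4 + b)*(16 + b) (c(b) = (b + 16)*(b + 4) = (16 + b)*(4 + b) = (4 + b)*(16 + b))
c(T) + 86*(-112) = (64 + (-3)**2 + 20*(-3)) + 86*(-112) = (64 + 9 - 60) - 9632 = 13 - 9632 = -9619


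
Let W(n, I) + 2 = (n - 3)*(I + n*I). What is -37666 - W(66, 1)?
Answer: -41885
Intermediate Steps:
W(n, I) = -2 + (-3 + n)*(I + I*n) (W(n, I) = -2 + (n - 3)*(I + n*I) = -2 + (-3 + n)*(I + I*n))
-37666 - W(66, 1) = -37666 - (-2 - 3*1 + 1*66² - 2*1*66) = -37666 - (-2 - 3 + 1*4356 - 132) = -37666 - (-2 - 3 + 4356 - 132) = -37666 - 1*4219 = -37666 - 4219 = -41885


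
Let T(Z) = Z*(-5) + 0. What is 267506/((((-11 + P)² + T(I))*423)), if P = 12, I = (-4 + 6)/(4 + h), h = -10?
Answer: 133753/564 ≈ 237.15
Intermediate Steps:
I = -⅓ (I = (-4 + 6)/(4 - 10) = 2/(-6) = 2*(-⅙) = -⅓ ≈ -0.33333)
T(Z) = -5*Z (T(Z) = -5*Z + 0 = -5*Z)
267506/((((-11 + P)² + T(I))*423)) = 267506/((((-11 + 12)² - 5*(-⅓))*423)) = 267506/(((1² + 5/3)*423)) = 267506/(((1 + 5/3)*423)) = 267506/(((8/3)*423)) = 267506/1128 = 267506*(1/1128) = 133753/564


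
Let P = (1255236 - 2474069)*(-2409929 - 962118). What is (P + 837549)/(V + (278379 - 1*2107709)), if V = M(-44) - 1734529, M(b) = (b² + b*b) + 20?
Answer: -4109962998700/3559967 ≈ -1.1545e+6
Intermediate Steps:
M(b) = 20 + 2*b² (M(b) = (b² + b²) + 20 = 2*b² + 20 = 20 + 2*b²)
V = -1730637 (V = (20 + 2*(-44)²) - 1734529 = (20 + 2*1936) - 1734529 = (20 + 3872) - 1734529 = 3892 - 1734529 = -1730637)
P = 4109962161151 (P = -1218833*(-3372047) = 4109962161151)
(P + 837549)/(V + (278379 - 1*2107709)) = (4109962161151 + 837549)/(-1730637 + (278379 - 1*2107709)) = 4109962998700/(-1730637 + (278379 - 2107709)) = 4109962998700/(-1730637 - 1829330) = 4109962998700/(-3559967) = 4109962998700*(-1/3559967) = -4109962998700/3559967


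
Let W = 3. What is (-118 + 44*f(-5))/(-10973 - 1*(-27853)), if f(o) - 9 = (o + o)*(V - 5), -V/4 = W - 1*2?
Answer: 2119/8440 ≈ 0.25107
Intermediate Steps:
V = -4 (V = -4*(3 - 1*2) = -4*(3 - 2) = -4*1 = -4)
f(o) = 9 - 18*o (f(o) = 9 + (o + o)*(-4 - 5) = 9 + (2*o)*(-9) = 9 - 18*o)
(-118 + 44*f(-5))/(-10973 - 1*(-27853)) = (-118 + 44*(9 - 18*(-5)))/(-10973 - 1*(-27853)) = (-118 + 44*(9 + 90))/(-10973 + 27853) = (-118 + 44*99)/16880 = (-118 + 4356)*(1/16880) = 4238*(1/16880) = 2119/8440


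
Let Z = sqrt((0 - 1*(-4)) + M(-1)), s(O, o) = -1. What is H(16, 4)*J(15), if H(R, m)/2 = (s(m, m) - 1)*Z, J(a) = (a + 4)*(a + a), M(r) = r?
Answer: -2280*sqrt(3) ≈ -3949.1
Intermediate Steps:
Z = sqrt(3) (Z = sqrt((0 - 1*(-4)) - 1) = sqrt((0 + 4) - 1) = sqrt(4 - 1) = sqrt(3) ≈ 1.7320)
J(a) = 2*a*(4 + a) (J(a) = (4 + a)*(2*a) = 2*a*(4 + a))
H(R, m) = -4*sqrt(3) (H(R, m) = 2*((-1 - 1)*sqrt(3)) = 2*(-2*sqrt(3)) = -4*sqrt(3))
H(16, 4)*J(15) = (-4*sqrt(3))*(2*15*(4 + 15)) = (-4*sqrt(3))*(2*15*19) = -4*sqrt(3)*570 = -2280*sqrt(3)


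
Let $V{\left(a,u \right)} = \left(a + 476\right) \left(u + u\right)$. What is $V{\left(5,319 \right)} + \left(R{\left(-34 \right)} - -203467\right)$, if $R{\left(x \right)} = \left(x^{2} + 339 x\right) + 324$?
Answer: $500299$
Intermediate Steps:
$V{\left(a,u \right)} = 2 u \left(476 + a\right)$ ($V{\left(a,u \right)} = \left(476 + a\right) 2 u = 2 u \left(476 + a\right)$)
$R{\left(x \right)} = 324 + x^{2} + 339 x$
$V{\left(5,319 \right)} + \left(R{\left(-34 \right)} - -203467\right) = 2 \cdot 319 \left(476 + 5\right) + \left(\left(324 + \left(-34\right)^{2} + 339 \left(-34\right)\right) - -203467\right) = 2 \cdot 319 \cdot 481 + \left(\left(324 + 1156 - 11526\right) + 203467\right) = 306878 + \left(-10046 + 203467\right) = 306878 + 193421 = 500299$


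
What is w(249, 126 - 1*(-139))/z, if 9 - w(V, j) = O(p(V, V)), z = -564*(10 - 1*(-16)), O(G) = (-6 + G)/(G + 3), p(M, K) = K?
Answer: -75/136864 ≈ -0.00054799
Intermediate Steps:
O(G) = (-6 + G)/(3 + G)
z = -14664 (z = -564*(10 + 16) = -564*26 = -14664)
w(V, j) = 9 - (-6 + V)/(3 + V)
w(249, 126 - 1*(-139))/z = ((33 + 8*249)/(3 + 249))/(-14664) = ((33 + 1992)/252)*(-1/14664) = ((1/252)*2025)*(-1/14664) = (225/28)*(-1/14664) = -75/136864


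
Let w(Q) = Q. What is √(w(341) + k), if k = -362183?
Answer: I*√361842 ≈ 601.53*I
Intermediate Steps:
√(w(341) + k) = √(341 - 362183) = √(-361842) = I*√361842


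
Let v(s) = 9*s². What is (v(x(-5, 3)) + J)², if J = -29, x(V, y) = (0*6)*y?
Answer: 841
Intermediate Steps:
x(V, y) = 0 (x(V, y) = 0*y = 0)
(v(x(-5, 3)) + J)² = (9*0² - 29)² = (9*0 - 29)² = (0 - 29)² = (-29)² = 841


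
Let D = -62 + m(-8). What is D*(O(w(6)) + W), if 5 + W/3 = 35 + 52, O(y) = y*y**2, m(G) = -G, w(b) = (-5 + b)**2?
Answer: -13338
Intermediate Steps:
D = -54 (D = -62 - 1*(-8) = -62 + 8 = -54)
O(y) = y**3
W = 246 (W = -15 + 3*(35 + 52) = -15 + 3*87 = -15 + 261 = 246)
D*(O(w(6)) + W) = -54*(((-5 + 6)**2)**3 + 246) = -54*((1**2)**3 + 246) = -54*(1**3 + 246) = -54*(1 + 246) = -54*247 = -13338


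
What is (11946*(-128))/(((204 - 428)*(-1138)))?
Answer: -23892/3983 ≈ -5.9985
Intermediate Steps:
(11946*(-128))/(((204 - 428)*(-1138))) = -1529088/((-224*(-1138))) = -1529088/254912 = -1529088*1/254912 = -23892/3983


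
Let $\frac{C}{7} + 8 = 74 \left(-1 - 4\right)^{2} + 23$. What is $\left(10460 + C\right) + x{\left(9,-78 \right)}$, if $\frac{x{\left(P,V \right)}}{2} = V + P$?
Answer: $23377$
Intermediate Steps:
$x{\left(P,V \right)} = 2 P + 2 V$ ($x{\left(P,V \right)} = 2 \left(V + P\right) = 2 \left(P + V\right) = 2 P + 2 V$)
$C = 13055$ ($C = -56 + 7 \left(74 \left(-1 - 4\right)^{2} + 23\right) = -56 + 7 \left(74 \left(-5\right)^{2} + 23\right) = -56 + 7 \left(74 \cdot 25 + 23\right) = -56 + 7 \left(1850 + 23\right) = -56 + 7 \cdot 1873 = -56 + 13111 = 13055$)
$\left(10460 + C\right) + x{\left(9,-78 \right)} = \left(10460 + 13055\right) + \left(2 \cdot 9 + 2 \left(-78\right)\right) = 23515 + \left(18 - 156\right) = 23515 - 138 = 23377$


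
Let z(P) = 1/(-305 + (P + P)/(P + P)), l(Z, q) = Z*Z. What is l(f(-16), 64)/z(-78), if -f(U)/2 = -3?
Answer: -10944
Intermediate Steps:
f(U) = 6 (f(U) = -2*(-3) = 6)
l(Z, q) = Z²
z(P) = -1/304 (z(P) = 1/(-305 + (2*P)/((2*P))) = 1/(-305 + (2*P)*(1/(2*P))) = 1/(-305 + 1) = 1/(-304) = -1/304)
l(f(-16), 64)/z(-78) = 6²/(-1/304) = 36*(-304) = -10944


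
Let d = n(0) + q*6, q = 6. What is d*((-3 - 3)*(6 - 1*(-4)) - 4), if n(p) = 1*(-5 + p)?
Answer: -1984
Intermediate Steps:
n(p) = -5 + p
d = 31 (d = (-5 + 0) + 6*6 = -5 + 36 = 31)
d*((-3 - 3)*(6 - 1*(-4)) - 4) = 31*((-3 - 3)*(6 - 1*(-4)) - 4) = 31*(-6*(6 + 4) - 4) = 31*(-6*10 - 4) = 31*(-60 - 4) = 31*(-64) = -1984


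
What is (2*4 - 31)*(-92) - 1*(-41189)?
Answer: 43305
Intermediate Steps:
(2*4 - 31)*(-92) - 1*(-41189) = (8 - 31)*(-92) + 41189 = -23*(-92) + 41189 = 2116 + 41189 = 43305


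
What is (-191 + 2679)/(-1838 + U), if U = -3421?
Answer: -2488/5259 ≈ -0.47309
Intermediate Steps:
(-191 + 2679)/(-1838 + U) = (-191 + 2679)/(-1838 - 3421) = 2488/(-5259) = 2488*(-1/5259) = -2488/5259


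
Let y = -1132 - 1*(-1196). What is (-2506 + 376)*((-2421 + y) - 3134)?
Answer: 11695830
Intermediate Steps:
y = 64 (y = -1132 + 1196 = 64)
(-2506 + 376)*((-2421 + y) - 3134) = (-2506 + 376)*((-2421 + 64) - 3134) = -2130*(-2357 - 3134) = -2130*(-5491) = 11695830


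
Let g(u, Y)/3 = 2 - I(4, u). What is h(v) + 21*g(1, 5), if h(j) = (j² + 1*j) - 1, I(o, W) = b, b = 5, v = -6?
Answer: -160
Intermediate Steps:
I(o, W) = 5
g(u, Y) = -9 (g(u, Y) = 3*(2 - 1*5) = 3*(2 - 5) = 3*(-3) = -9)
h(j) = -1 + j + j² (h(j) = (j² + j) - 1 = (j + j²) - 1 = -1 + j + j²)
h(v) + 21*g(1, 5) = (-1 - 6 + (-6)²) + 21*(-9) = (-1 - 6 + 36) - 189 = 29 - 189 = -160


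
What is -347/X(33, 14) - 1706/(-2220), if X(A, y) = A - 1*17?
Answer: -185761/8880 ≈ -20.919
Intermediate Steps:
X(A, y) = -17 + A (X(A, y) = A - 17 = -17 + A)
-347/X(33, 14) - 1706/(-2220) = -347/(-17 + 33) - 1706/(-2220) = -347/16 - 1706*(-1/2220) = -347*1/16 + 853/1110 = -347/16 + 853/1110 = -185761/8880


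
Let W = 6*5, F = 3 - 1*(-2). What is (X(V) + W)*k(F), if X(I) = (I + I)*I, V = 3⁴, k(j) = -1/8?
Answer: -1644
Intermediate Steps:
F = 5 (F = 3 + 2 = 5)
k(j) = -⅛ (k(j) = -1*⅛ = -⅛)
W = 30
V = 81
X(I) = 2*I² (X(I) = (2*I)*I = 2*I²)
(X(V) + W)*k(F) = (2*81² + 30)*(-⅛) = (2*6561 + 30)*(-⅛) = (13122 + 30)*(-⅛) = 13152*(-⅛) = -1644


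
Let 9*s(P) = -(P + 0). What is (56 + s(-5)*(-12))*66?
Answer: 3256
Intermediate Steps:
s(P) = -P/9 (s(P) = (-(P + 0))/9 = (-P)/9 = -P/9)
(56 + s(-5)*(-12))*66 = (56 - 1/9*(-5)*(-12))*66 = (56 + (5/9)*(-12))*66 = (56 - 20/3)*66 = (148/3)*66 = 3256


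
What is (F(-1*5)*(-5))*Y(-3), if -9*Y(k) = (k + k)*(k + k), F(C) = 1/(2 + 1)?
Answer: 20/3 ≈ 6.6667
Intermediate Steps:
F(C) = 1/3
Y(k) = -4*k**2/9 (Y(k) = -(k + k)*(k + k)/9 = -2*k*2*k/9 = -4*k**2/9)
(F(-1*5)*(-5))*Y(-3) = ((1/3)*(-5))*(-4/9*(-3)**2) = -(-20)*9/27 = -5/3*(-4) = 20/3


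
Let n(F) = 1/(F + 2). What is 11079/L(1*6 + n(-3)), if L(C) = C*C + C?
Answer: 3693/10 ≈ 369.30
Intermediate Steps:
n(F) = 1/(2 + F)
L(C) = C + C² (L(C) = C² + C = C + C²)
11079/L(1*6 + n(-3)) = 11079/(((1*6 + 1/(2 - 3))*(1 + (1*6 + 1/(2 - 3))))) = 11079/(((6 + 1/(-1))*(1 + (6 + 1/(-1))))) = 11079/(((6 - 1)*(1 + (6 - 1)))) = 11079/((5*(1 + 5))) = 11079/((5*6)) = 11079/30 = 11079*(1/30) = 3693/10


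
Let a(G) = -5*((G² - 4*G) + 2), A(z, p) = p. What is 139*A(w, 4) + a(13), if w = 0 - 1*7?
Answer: -39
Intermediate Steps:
w = -7 (w = 0 - 7 = -7)
a(G) = -10 - 5*G² + 20*G (a(G) = -5*(2 + G² - 4*G) = -10 - 5*G² + 20*G)
139*A(w, 4) + a(13) = 139*4 + (-10 - 5*13² + 20*13) = 556 + (-10 - 5*169 + 260) = 556 + (-10 - 845 + 260) = 556 - 595 = -39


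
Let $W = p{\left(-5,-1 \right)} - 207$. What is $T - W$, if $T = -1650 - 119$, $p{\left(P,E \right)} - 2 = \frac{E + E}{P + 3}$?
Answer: $-1565$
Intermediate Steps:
$p{\left(P,E \right)} = 2 + \frac{2 E}{3 + P}$ ($p{\left(P,E \right)} = 2 + \frac{E + E}{P + 3} = 2 + \frac{2 E}{3 + P}$)
$T = -1769$
$W = -204$ ($W = \frac{2 \left(3 - 1 - 5\right)}{3 - 5} - 207 = 2 \frac{1}{-2} \left(-3\right) - 207 = 2 \left(- \frac{1}{2}\right) \left(-3\right) - 207 = 3 - 207 = -204$)
$T - W = -1769 - -204 = -1769 + 204 = -1565$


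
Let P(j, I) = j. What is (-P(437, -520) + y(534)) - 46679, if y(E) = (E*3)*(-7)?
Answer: -58330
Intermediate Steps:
y(E) = -21*E (y(E) = (3*E)*(-7) = -21*E)
(-P(437, -520) + y(534)) - 46679 = (-1*437 - 21*534) - 46679 = (-437 - 11214) - 46679 = -11651 - 46679 = -58330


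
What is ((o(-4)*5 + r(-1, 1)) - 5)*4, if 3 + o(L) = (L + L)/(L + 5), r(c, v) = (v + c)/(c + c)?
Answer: -240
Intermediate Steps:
r(c, v) = (c + v)/(2*c) (r(c, v) = (c + v)/((2*c)) = (c + v)*(1/(2*c)) = (c + v)/(2*c))
o(L) = -3 + 2*L/(5 + L) (o(L) = -3 + (L + L)/(L + 5) = -3 + (2*L)/(5 + L) = -3 + 2*L/(5 + L))
((o(-4)*5 + r(-1, 1)) - 5)*4 = ((((-15 - 1*(-4))/(5 - 4))*5 + (1/2)*(-1 + 1)/(-1)) - 5)*4 = ((((-15 + 4)/1)*5 + (1/2)*(-1)*0) - 5)*4 = (((1*(-11))*5 + 0) - 5)*4 = ((-11*5 + 0) - 5)*4 = ((-55 + 0) - 5)*4 = (-55 - 5)*4 = -60*4 = -240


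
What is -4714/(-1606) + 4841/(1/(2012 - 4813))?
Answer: -10888389366/803 ≈ -1.3560e+7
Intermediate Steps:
-4714/(-1606) + 4841/(1/(2012 - 4813)) = -4714*(-1/1606) + 4841/(1/(-2801)) = 2357/803 + 4841/(-1/2801) = 2357/803 + 4841*(-2801) = 2357/803 - 13559641 = -10888389366/803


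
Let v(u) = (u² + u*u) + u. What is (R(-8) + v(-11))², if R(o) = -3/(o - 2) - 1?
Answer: 5303809/100 ≈ 53038.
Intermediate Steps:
R(o) = -1 - 3/(-2 + o) (R(o) = -3/(-2 + o) - 1 = -1 - 3/(-2 + o))
v(u) = u + 2*u² (v(u) = (u² + u²) + u = 2*u² + u = u + 2*u²)
(R(-8) + v(-11))² = ((-1 - 1*(-8))/(-2 - 8) - 11*(1 + 2*(-11)))² = ((-1 + 8)/(-10) - 11*(1 - 22))² = (-⅒*7 - 11*(-21))² = (-7/10 + 231)² = (2303/10)² = 5303809/100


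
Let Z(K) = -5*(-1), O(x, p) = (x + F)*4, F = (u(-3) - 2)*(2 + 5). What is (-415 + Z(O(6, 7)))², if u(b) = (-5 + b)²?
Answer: 168100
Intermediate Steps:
F = 434 (F = ((-5 - 3)² - 2)*(2 + 5) = ((-8)² - 2)*7 = (64 - 2)*7 = 62*7 = 434)
O(x, p) = 1736 + 4*x (O(x, p) = (x + 434)*4 = (434 + x)*4 = 1736 + 4*x)
Z(K) = 5
(-415 + Z(O(6, 7)))² = (-415 + 5)² = (-410)² = 168100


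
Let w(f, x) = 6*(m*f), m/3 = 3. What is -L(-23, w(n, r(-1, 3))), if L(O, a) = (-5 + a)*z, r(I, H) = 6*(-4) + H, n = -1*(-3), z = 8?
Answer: -1256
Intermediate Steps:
m = 9 (m = 3*3 = 9)
n = 3
r(I, H) = -24 + H
w(f, x) = 54*f (w(f, x) = 6*(9*f) = 54*f)
L(O, a) = -40 + 8*a (L(O, a) = (-5 + a)*8 = -40 + 8*a)
-L(-23, w(n, r(-1, 3))) = -(-40 + 8*(54*3)) = -(-40 + 8*162) = -(-40 + 1296) = -1*1256 = -1256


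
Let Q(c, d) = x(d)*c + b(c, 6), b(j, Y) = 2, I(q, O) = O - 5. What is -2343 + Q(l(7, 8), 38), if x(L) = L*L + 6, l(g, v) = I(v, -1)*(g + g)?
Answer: -124141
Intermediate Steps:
I(q, O) = -5 + O
l(g, v) = -12*g (l(g, v) = (-5 - 1)*(g + g) = -12*g)
x(L) = 6 + L² (x(L) = L² + 6 = 6 + L²)
Q(c, d) = 2 + c*(6 + d²) (Q(c, d) = (6 + d²)*c + 2 = c*(6 + d²) + 2 = 2 + c*(6 + d²))
-2343 + Q(l(7, 8), 38) = -2343 + (2 + (-12*7)*(6 + 38²)) = -2343 + (2 - 84*(6 + 1444)) = -2343 + (2 - 84*1450) = -2343 + (2 - 121800) = -2343 - 121798 = -124141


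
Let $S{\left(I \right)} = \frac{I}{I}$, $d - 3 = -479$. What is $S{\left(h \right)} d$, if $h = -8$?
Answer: $-476$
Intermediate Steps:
$d = -476$ ($d = 3 - 479 = -476$)
$S{\left(I \right)} = 1$
$S{\left(h \right)} d = 1 \left(-476\right) = -476$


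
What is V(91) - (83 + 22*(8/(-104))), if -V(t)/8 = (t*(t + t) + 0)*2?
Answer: -3445953/13 ≈ -2.6507e+5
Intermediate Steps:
V(t) = -32*t**2 (V(t) = -8*(t*(t + t) + 0)*2 = -8*(t*(2*t) + 0)*2 = -8*(2*t**2 + 0)*2 = -8*2*t**2*2 = -32*t**2)
V(91) - (83 + 22*(8/(-104))) = -32*91**2 - (83 + 22*(8/(-104))) = -32*8281 - (83 + 22*(8*(-1/104))) = -264992 - (83 + 22*(-1/13)) = -264992 - (83 - 22/13) = -264992 - 1*1057/13 = -264992 - 1057/13 = -3445953/13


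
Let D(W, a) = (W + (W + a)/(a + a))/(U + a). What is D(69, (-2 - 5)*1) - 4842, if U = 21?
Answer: -237032/49 ≈ -4837.4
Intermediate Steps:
D(W, a) = (W + (W + a)/(2*a))/(21 + a) (D(W, a) = (W + (W + a)/(a + a))/(21 + a) = (W + (W + a)/((2*a)))/(21 + a) = (W + (W + a)*(1/(2*a)))/(21 + a) = (W + (W + a)/(2*a))/(21 + a))
D(69, (-2 - 5)*1) - 4842 = (69 + (-2 - 5)*1 + 2*69*((-2 - 5)*1))/(2*(((-2 - 5)*1))*(21 + (-2 - 5)*1)) - 4842 = (69 - 7*1 + 2*69*(-7*1))/(2*((-7*1))*(21 - 7*1)) - 4842 = (½)*(69 - 7 + 2*69*(-7))/(-7*(21 - 7)) - 4842 = (½)*(-⅐)*(69 - 7 - 966)/14 - 4842 = (½)*(-⅐)*(1/14)*(-904) - 4842 = 226/49 - 4842 = -237032/49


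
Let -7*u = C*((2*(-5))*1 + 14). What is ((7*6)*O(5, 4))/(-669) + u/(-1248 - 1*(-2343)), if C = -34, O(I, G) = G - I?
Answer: 137638/1709295 ≈ 0.080523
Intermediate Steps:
u = 136/7 (u = -(-34)*((2*(-5))*1 + 14)/7 = -(-34)*(-10*1 + 14)/7 = -(-34)*(-10 + 14)/7 = -(-34)*4/7 = -⅐*(-136) = 136/7 ≈ 19.429)
((7*6)*O(5, 4))/(-669) + u/(-1248 - 1*(-2343)) = ((7*6)*(4 - 1*5))/(-669) + 136/(7*(-1248 - 1*(-2343))) = (42*(4 - 5))*(-1/669) + 136/(7*(-1248 + 2343)) = (42*(-1))*(-1/669) + (136/7)/1095 = -42*(-1/669) + (136/7)*(1/1095) = 14/223 + 136/7665 = 137638/1709295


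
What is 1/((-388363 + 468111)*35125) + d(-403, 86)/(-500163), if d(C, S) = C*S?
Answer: 97082205213163/1401030837205500 ≈ 0.069293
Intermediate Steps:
1/((-388363 + 468111)*35125) + d(-403, 86)/(-500163) = 1/((-388363 + 468111)*35125) - 403*86/(-500163) = (1/35125)/79748 - 34658*(-1/500163) = (1/79748)*(1/35125) + 34658/500163 = 1/2801148500 + 34658/500163 = 97082205213163/1401030837205500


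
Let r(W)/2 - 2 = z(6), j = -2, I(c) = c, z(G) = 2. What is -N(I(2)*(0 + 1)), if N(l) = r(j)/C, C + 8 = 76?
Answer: -2/17 ≈ -0.11765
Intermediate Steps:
r(W) = 8 (r(W) = 4 + 2*2 = 4 + 4 = 8)
C = 68 (C = -8 + 76 = 68)
N(l) = 2/17 (N(l) = 8/68 = 8*(1/68) = 2/17)
-N(I(2)*(0 + 1)) = -1*2/17 = -2/17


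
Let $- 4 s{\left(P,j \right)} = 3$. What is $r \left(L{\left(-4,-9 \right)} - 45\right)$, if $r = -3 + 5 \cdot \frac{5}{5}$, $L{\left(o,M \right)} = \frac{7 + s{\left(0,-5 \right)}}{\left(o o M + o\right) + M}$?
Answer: $- \frac{28285}{314} \approx -90.08$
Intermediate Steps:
$s{\left(P,j \right)} = - \frac{3}{4}$ ($s{\left(P,j \right)} = \left(- \frac{1}{4}\right) 3 = - \frac{3}{4}$)
$L{\left(o,M \right)} = \frac{25}{4 \left(M + o + M o^{2}\right)}$ ($L{\left(o,M \right)} = \frac{7 - \frac{3}{4}}{\left(o o M + o\right) + M} = \frac{25}{4 \left(\left(o^{2} M + o\right) + M\right)} = \frac{25}{4 \left(\left(M o^{2} + o\right) + M\right)} = \frac{25}{4 \left(\left(o + M o^{2}\right) + M\right)} = \frac{25}{4 \left(M + o + M o^{2}\right)}$)
$r = 2$ ($r = -3 + 5 \cdot 5 \cdot \frac{1}{5} = -3 + 5 \cdot 1 = -3 + 5 = 2$)
$r \left(L{\left(-4,-9 \right)} - 45\right) = 2 \left(\frac{25}{4 \left(-9 - 4 - 9 \left(-4\right)^{2}\right)} - 45\right) = 2 \left(\frac{25}{4 \left(-9 - 4 - 144\right)} - 45\right) = 2 \left(\frac{25}{4 \left(-157\right)} - 45\right) = 2 \left(\frac{25}{4} \left(- \frac{1}{157}\right) - 45\right) = 2 \left(- \frac{25}{628} - 45\right) = 2 \left(- \frac{28285}{628}\right) = - \frac{28285}{314}$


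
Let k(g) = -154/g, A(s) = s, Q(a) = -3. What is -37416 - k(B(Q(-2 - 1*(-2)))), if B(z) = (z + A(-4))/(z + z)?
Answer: -37284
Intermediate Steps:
B(z) = (-4 + z)/(2*z) (B(z) = (z - 4)/(z + z) = (-4 + z)/((2*z)) = (-4 + z)*(1/(2*z)) = (-4 + z)/(2*z))
-37416 - k(B(Q(-2 - 1*(-2)))) = -37416 - (-154)/((½)*(-4 - 3)/(-3)) = -37416 - (-154)/((½)*(-⅓)*(-7)) = -37416 - (-154)/7/6 = -37416 - (-154)*6/7 = -37416 - 1*(-132) = -37416 + 132 = -37284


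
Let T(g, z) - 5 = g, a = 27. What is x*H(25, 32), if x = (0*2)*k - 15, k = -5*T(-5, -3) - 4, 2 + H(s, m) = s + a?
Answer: -750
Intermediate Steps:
T(g, z) = 5 + g
H(s, m) = 25 + s (H(s, m) = -2 + (s + 27) = -2 + (27 + s) = 25 + s)
k = -4 (k = -5*(5 - 5) - 4 = -5*0 - 4 = 0 - 4 = -4)
x = -15 (x = (0*2)*(-4) - 15 = 0*(-4) - 15 = 0 - 15 = -15)
x*H(25, 32) = -15*(25 + 25) = -15*50 = -750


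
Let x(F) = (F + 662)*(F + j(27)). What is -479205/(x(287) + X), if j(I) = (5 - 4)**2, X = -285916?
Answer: 20835/548 ≈ 38.020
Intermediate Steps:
j(I) = 1 (j(I) = 1**2 = 1)
x(F) = (1 + F)*(662 + F) (x(F) = (F + 662)*(F + 1) = (662 + F)*(1 + F) = (1 + F)*(662 + F))
-479205/(x(287) + X) = -479205/((662 + 287**2 + 663*287) - 285916) = -479205/((662 + 82369 + 190281) - 285916) = -479205/(273312 - 285916) = -479205/(-12604) = -479205*(-1/12604) = 20835/548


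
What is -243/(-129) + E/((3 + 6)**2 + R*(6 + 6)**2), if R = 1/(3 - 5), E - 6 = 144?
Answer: 2393/129 ≈ 18.550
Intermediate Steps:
E = 150 (E = 6 + 144 = 150)
R = -1/2 (R = 1/(-2) = -1/2 ≈ -0.50000)
-243/(-129) + E/((3 + 6)**2 + R*(6 + 6)**2) = -243/(-129) + 150/((3 + 6)**2 - (6 + 6)**2/2) = -243*(-1/129) + 150/(9**2 - 1/2*12**2) = 81/43 + 150/(81 - 1/2*144) = 81/43 + 150/(81 - 72) = 81/43 + 150/9 = 81/43 + 150*(1/9) = 81/43 + 50/3 = 2393/129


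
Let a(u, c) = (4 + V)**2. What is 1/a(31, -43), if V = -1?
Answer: 1/9 ≈ 0.11111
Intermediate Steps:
a(u, c) = 9 (a(u, c) = (4 - 1)**2 = 3**2 = 9)
1/a(31, -43) = 1/9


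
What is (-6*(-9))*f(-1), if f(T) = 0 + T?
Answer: -54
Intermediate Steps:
f(T) = T
(-6*(-9))*f(-1) = -6*(-9)*(-1) = 54*(-1) = -54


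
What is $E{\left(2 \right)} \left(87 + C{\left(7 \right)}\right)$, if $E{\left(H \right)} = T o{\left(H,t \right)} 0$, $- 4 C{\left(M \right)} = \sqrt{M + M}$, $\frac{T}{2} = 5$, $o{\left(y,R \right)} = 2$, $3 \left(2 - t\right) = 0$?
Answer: $0$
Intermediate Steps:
$t = 2$ ($t = 2 - 0 = 2 + 0 = 2$)
$T = 10$ ($T = 2 \cdot 5 = 10$)
$C{\left(M \right)} = - \frac{\sqrt{2} \sqrt{M}}{4}$ ($C{\left(M \right)} = - \frac{\sqrt{M + M}}{4} = - \frac{\sqrt{2 M}}{4} = - \frac{\sqrt{2} \sqrt{M}}{4}$)
$E{\left(H \right)} = 0$ ($E{\left(H \right)} = 10 \cdot 2 \cdot 0 = 20 \cdot 0 = 0$)
$E{\left(2 \right)} \left(87 + C{\left(7 \right)}\right) = 0 \left(87 - \frac{\sqrt{2} \sqrt{7}}{4}\right) = 0 \left(87 - \frac{\sqrt{14}}{4}\right) = 0$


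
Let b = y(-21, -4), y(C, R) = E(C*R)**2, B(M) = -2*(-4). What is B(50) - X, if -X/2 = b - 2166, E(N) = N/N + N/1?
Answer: 10126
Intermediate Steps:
B(M) = 8
E(N) = 1 + N (E(N) = 1 + N*1 = 1 + N)
y(C, R) = (1 + C*R)**2
b = 7225 (b = (1 - 21*(-4))**2 = (1 + 84)**2 = 85**2 = 7225)
X = -10118 (X = -2*(7225 - 2166) = -2*5059 = -10118)
B(50) - X = 8 - 1*(-10118) = 8 + 10118 = 10126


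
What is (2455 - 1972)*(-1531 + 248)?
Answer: -619689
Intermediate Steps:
(2455 - 1972)*(-1531 + 248) = 483*(-1283) = -619689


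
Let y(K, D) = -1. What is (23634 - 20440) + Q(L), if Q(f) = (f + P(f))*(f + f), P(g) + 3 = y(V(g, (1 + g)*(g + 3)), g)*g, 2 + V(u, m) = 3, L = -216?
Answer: 4490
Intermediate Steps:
V(u, m) = 1 (V(u, m) = -2 + 3 = 1)
P(g) = -3 - g
Q(f) = -6*f (Q(f) = (f + (-3 - f))*(f + f) = -6*f)
(23634 - 20440) + Q(L) = (23634 - 20440) - 6*(-216) = 3194 + 1296 = 4490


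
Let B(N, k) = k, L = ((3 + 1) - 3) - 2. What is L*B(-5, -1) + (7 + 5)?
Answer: 13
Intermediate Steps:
L = -1 (L = (4 - 3) - 2 = 1 - 2 = -1)
L*B(-5, -1) + (7 + 5) = -1*(-1) + (7 + 5) = 1 + 12 = 13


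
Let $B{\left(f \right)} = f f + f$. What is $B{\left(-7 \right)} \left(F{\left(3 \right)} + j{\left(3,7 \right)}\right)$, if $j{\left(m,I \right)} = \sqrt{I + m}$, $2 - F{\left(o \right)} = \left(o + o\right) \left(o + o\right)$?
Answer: $-1428 + 42 \sqrt{10} \approx -1295.2$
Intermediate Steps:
$F{\left(o \right)} = 2 - 4 o^{2}$ ($F{\left(o \right)} = 2 - \left(o + o\right) \left(o + o\right) = 2 - 2 o 2 o = 2 - 4 o^{2}$)
$B{\left(f \right)} = f + f^{2}$ ($B{\left(f \right)} = f^{2} + f = f + f^{2}$)
$B{\left(-7 \right)} \left(F{\left(3 \right)} + j{\left(3,7 \right)}\right) = - 7 \left(1 - 7\right) \left(\left(2 - 4 \cdot 3^{2}\right) + \sqrt{7 + 3}\right) = \left(-7\right) \left(-6\right) \left(\left(2 - 36\right) + \sqrt{10}\right) = 42 \left(\left(2 - 36\right) + \sqrt{10}\right) = 42 \left(-34 + \sqrt{10}\right) = -1428 + 42 \sqrt{10}$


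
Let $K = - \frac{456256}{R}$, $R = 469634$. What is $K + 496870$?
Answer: $\frac{116673294662}{234817} \approx 4.9687 \cdot 10^{5}$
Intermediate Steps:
$K = - \frac{228128}{234817}$ ($K = - \frac{456256}{469634} = \left(-456256\right) \frac{1}{469634} = - \frac{228128}{234817} \approx -0.97151$)
$K + 496870 = - \frac{228128}{234817} + 496870 = \frac{116673294662}{234817}$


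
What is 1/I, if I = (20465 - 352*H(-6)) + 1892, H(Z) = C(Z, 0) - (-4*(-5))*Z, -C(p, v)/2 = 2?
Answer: -1/18475 ≈ -5.4127e-5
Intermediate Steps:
C(p, v) = -4 (C(p, v) = -2*2 = -4)
H(Z) = -4 - 20*Z (H(Z) = -4 - (-4*(-5))*Z = -4 - 20*Z)
I = -18475 (I = (20465 - 352*(-4 - 20*(-6))) + 1892 = (20465 - 352*(-4 + 120)) + 1892 = (20465 - 352*116) + 1892 = (20465 - 40832) + 1892 = -20367 + 1892 = -18475)
1/I = 1/(-18475) = -1/18475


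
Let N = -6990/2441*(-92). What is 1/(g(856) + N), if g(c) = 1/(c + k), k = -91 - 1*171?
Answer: 1449954/381991961 ≈ 0.0037958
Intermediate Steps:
k = -262 (k = -91 - 171 = -262)
N = 643080/2441 (N = -6990*1/2441*(-92) = -6990/2441*(-92) = 643080/2441 ≈ 263.45)
g(c) = 1/(-262 + c) (g(c) = 1/(c - 262) = 1/(-262 + c))
1/(g(856) + N) = 1/(1/(-262 + 856) + 643080/2441) = 1/(1/594 + 643080/2441) = 1/(381991961/1449954) = 1449954/381991961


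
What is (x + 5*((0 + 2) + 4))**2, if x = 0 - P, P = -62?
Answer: 8464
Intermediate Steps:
x = 62 (x = 0 - 1*(-62) = 0 + 62 = 62)
(x + 5*((0 + 2) + 4))**2 = (62 + 5*((0 + 2) + 4))**2 = (62 + 5*(2 + 4))**2 = (62 + 5*6)**2 = (62 + 30)**2 = 92**2 = 8464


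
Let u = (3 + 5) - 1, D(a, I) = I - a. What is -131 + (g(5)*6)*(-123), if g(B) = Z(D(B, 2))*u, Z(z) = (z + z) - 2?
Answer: 41197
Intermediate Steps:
Z(z) = -2 + 2*z (Z(z) = 2*z - 2 = -2 + 2*z)
u = 7 (u = 8 - 1 = 7)
g(B) = 14 - 14*B (g(B) = (-2 + 2*(2 - B))*7 = (-2 + (4 - 2*B))*7 = (2 - 2*B)*7 = 14 - 14*B)
-131 + (g(5)*6)*(-123) = -131 + ((14 - 14*5)*6)*(-123) = -131 + ((14 - 70)*6)*(-123) = -131 - 56*6*(-123) = -131 - 336*(-123) = -131 + 41328 = 41197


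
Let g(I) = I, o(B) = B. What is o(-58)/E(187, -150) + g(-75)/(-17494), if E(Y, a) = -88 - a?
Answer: -505001/542314 ≈ -0.93120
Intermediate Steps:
o(-58)/E(187, -150) + g(-75)/(-17494) = -58/(-88 - 1*(-150)) - 75/(-17494) = -58/(-88 + 150) - 75*(-1/17494) = -58/62 + 75/17494 = -58*1/62 + 75/17494 = -29/31 + 75/17494 = -505001/542314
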